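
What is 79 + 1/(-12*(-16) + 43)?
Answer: 18566/235 ≈ 79.004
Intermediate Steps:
79 + 1/(-12*(-16) + 43) = 79 + 1/(192 + 43) = 79 + 1/235 = 18566/235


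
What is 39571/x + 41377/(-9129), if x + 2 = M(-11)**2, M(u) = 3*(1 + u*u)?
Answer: -5181370999/1222866066 ≈ -4.2371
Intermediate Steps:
M(u) = 3 + 3*u**2 (M(u) = 3*(1 + u**2) = 3 + 3*u**2)
x = 133954 (x = -2 + (3 + 3*(-11)**2)**2 = -2 + (3 + 3*121)**2 = -2 + (3 + 363)**2 = -2 + 366**2 = -2 + 133956 = 133954)
39571/x + 41377/(-9129) = 39571/133954 + 41377/(-9129) = 39571*(1/133954) + 41377*(-1/9129) = 39571/133954 - 41377/9129 = -5181370999/1222866066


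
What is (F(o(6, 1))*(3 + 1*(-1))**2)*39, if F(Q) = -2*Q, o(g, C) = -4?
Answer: 1248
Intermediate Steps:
(F(o(6, 1))*(3 + 1*(-1))**2)*39 = ((-2*(-4))*(3 + 1*(-1))**2)*39 = (8*(3 - 1)**2)*39 = (8*2**2)*39 = (8*4)*39 = 32*39 = 1248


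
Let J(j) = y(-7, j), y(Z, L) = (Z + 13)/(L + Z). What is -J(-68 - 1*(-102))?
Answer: -2/9 ≈ -0.22222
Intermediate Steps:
y(Z, L) = (13 + Z)/(L + Z)
J(j) = 6/(-7 + j) (J(j) = (13 - 7)/(j - 7) = 6/(-7 + j))
-J(-68 - 1*(-102)) = -6/(-7 + (-68 - 1*(-102))) = -6/(-7 + (-68 + 102)) = -6/(-7 + 34) = -6/27 = -1*2/9 = -2/9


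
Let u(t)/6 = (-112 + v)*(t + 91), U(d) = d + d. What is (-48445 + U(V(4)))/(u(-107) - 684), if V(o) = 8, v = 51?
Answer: -16143/1724 ≈ -9.3637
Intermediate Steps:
U(d) = 2*d
u(t) = -33306 - 366*t (u(t) = 6*((-112 + 51)*(t + 91)) = 6*(-61*(91 + t)) = 6*(-5551 - 61*t) = -33306 - 366*t)
(-48445 + U(V(4)))/(u(-107) - 684) = (-48445 + 2*8)/((-33306 - 366*(-107)) - 684) = (-48445 + 16)/((-33306 + 39162) - 684) = -48429/(5856 - 684) = -48429/5172 = -48429*1/5172 = -16143/1724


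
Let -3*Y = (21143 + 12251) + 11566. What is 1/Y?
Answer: -3/44960 ≈ -6.6726e-5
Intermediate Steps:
Y = -44960/3 (Y = -((21143 + 12251) + 11566)/3 = -(33394 + 11566)/3 = -1/3*44960 = -44960/3 ≈ -14987.)
1/Y = 1/(-44960/3) = -3/44960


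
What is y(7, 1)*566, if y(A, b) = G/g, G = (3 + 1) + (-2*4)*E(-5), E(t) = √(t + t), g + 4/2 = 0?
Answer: -1132 + 2264*I*√10 ≈ -1132.0 + 7159.4*I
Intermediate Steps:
g = -2 (g = -2 + 0 = -2)
E(t) = √2*√t (E(t) = √(2*t) = √2*√t)
G = 4 - 8*I*√10 (G = (3 + 1) + (-2*4)*(√2*√(-5)) = 4 - 8*√2*I*√5 = 4 - 8*I*√10 ≈ 4.0 - 25.298*I)
y(A, b) = -2 + 4*I*√10 (y(A, b) = (4 - 8*I*√10)/(-2) = (4 - 8*I*√10)*(-½) = -2 + 4*I*√10)
y(7, 1)*566 = (-2 + 4*I*√10)*566 = -1132 + 2264*I*√10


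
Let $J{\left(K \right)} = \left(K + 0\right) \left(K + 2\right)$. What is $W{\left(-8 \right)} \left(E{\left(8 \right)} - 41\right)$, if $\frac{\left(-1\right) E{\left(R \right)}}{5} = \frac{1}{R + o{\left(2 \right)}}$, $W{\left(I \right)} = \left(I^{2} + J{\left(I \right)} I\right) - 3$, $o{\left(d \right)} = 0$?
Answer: $\frac{107559}{8} \approx 13445.0$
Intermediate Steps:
$J{\left(K \right)} = K \left(2 + K\right)$
$W{\left(I \right)} = -3 + I^{2} + I^{2} \left(2 + I\right)$ ($W{\left(I \right)} = \left(I^{2} + I \left(2 + I\right) I\right) - 3 = \left(I^{2} + I^{2} \left(2 + I\right)\right) - 3 = -3 + I^{2} + I^{2} \left(2 + I\right)$)
$E{\left(R \right)} = - \frac{5}{R}$ ($E{\left(R \right)} = - \frac{5}{R + 0} = - \frac{5}{R}$)
$W{\left(-8 \right)} \left(E{\left(8 \right)} - 41\right) = \left(-3 + \left(-8\right)^{3} + 3 \left(-8\right)^{2}\right) \left(- \frac{5}{8} - 41\right) = \left(-3 - 512 + 3 \cdot 64\right) \left(\left(-5\right) \frac{1}{8} - 41\right) = \left(-3 - 512 + 192\right) \left(- \frac{5}{8} - 41\right) = \left(-323\right) \left(- \frac{333}{8}\right) = \frac{107559}{8}$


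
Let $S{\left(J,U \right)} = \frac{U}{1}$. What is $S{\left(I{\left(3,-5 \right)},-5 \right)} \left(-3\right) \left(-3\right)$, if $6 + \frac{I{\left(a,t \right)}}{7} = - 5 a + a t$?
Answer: $-45$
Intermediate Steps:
$I{\left(a,t \right)} = -42 - 35 a + 7 a t$ ($I{\left(a,t \right)} = -42 + 7 \left(- 5 a + a t\right) = -42 + \left(- 35 a + 7 a t\right) = -42 - 35 a + 7 a t$)
$S{\left(J,U \right)} = U$ ($S{\left(J,U \right)} = U 1 = U$)
$S{\left(I{\left(3,-5 \right)},-5 \right)} \left(-3\right) \left(-3\right) = \left(-5\right) \left(-3\right) \left(-3\right) = 15 \left(-3\right) = -45$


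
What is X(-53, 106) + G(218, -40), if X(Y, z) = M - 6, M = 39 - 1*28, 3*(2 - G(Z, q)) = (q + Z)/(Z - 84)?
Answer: 1318/201 ≈ 6.5572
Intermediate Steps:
G(Z, q) = 2 - (Z + q)/(3*(-84 + Z)) (G(Z, q) = 2 - (q + Z)/(3*(Z - 84)) = 2 - (Z + q)/(3*(-84 + Z)))
M = 11 (M = 39 - 28 = 11)
X(Y, z) = 5 (X(Y, z) = 11 - 6 = 5)
X(-53, 106) + G(218, -40) = 5 + (-504 - 1*(-40) + 5*218)/(3*(-84 + 218)) = 5 + (⅓)*(-504 + 40 + 1090)/134 = 5 + (⅓)*(1/134)*626 = 5 + 313/201 = 1318/201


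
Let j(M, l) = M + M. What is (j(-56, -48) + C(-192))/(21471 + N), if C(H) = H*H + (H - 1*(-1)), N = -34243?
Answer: -36561/12772 ≈ -2.8626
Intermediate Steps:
j(M, l) = 2*M
C(H) = 1 + H + H² (C(H) = H² + (H + 1) = H² + (1 + H) = 1 + H + H²)
(j(-56, -48) + C(-192))/(21471 + N) = (2*(-56) + (1 - 192 + (-192)²))/(21471 - 34243) = (-112 + (1 - 192 + 36864))/(-12772) = (-112 + 36673)*(-1/12772) = 36561*(-1/12772) = -36561/12772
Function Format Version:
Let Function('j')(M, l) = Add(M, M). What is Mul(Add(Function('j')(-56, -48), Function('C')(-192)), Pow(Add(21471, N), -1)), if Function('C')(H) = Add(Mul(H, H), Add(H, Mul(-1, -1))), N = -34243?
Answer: Rational(-36561, 12772) ≈ -2.8626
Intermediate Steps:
Function('j')(M, l) = Mul(2, M)
Function('C')(H) = Add(1, H, Pow(H, 2)) (Function('C')(H) = Add(Pow(H, 2), Add(H, 1)) = Add(Pow(H, 2), Add(1, H)) = Add(1, H, Pow(H, 2)))
Mul(Add(Function('j')(-56, -48), Function('C')(-192)), Pow(Add(21471, N), -1)) = Mul(Add(Mul(2, -56), Add(1, -192, Pow(-192, 2))), Pow(Add(21471, -34243), -1)) = Mul(Add(-112, Add(1, -192, 36864)), Pow(-12772, -1)) = Mul(Add(-112, 36673), Rational(-1, 12772)) = Mul(36561, Rational(-1, 12772)) = Rational(-36561, 12772)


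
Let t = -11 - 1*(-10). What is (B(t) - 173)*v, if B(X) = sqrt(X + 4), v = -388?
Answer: 67124 - 388*sqrt(3) ≈ 66452.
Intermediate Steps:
t = -1 (t = -11 + 10 = -1)
B(X) = sqrt(4 + X)
(B(t) - 173)*v = (sqrt(4 - 1) - 173)*(-388) = (sqrt(3) - 173)*(-388) = (-173 + sqrt(3))*(-388) = 67124 - 388*sqrt(3)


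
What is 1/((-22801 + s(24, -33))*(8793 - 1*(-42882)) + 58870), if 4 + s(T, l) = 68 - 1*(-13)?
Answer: -1/1174203830 ≈ -8.5164e-10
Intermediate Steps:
s(T, l) = 77 (s(T, l) = -4 + (68 - 1*(-13)) = -4 + (68 + 13) = -4 + 81 = 77)
1/((-22801 + s(24, -33))*(8793 - 1*(-42882)) + 58870) = 1/((-22801 + 77)*(8793 - 1*(-42882)) + 58870) = 1/(-22724*(8793 + 42882) + 58870) = 1/(-22724*51675 + 58870) = 1/(-1174262700 + 58870) = 1/(-1174203830) = -1/1174203830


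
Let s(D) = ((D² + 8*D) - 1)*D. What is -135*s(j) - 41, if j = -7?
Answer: -7601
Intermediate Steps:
s(D) = D*(-1 + D² + 8*D) (s(D) = (-1 + D² + 8*D)*D = D*(-1 + D² + 8*D))
-135*s(j) - 41 = -(-945)*(-1 + (-7)² + 8*(-7)) - 41 = -(-945)*(-1 + 49 - 56) - 41 = -(-945)*(-8) - 41 = -135*56 - 41 = -7560 - 41 = -7601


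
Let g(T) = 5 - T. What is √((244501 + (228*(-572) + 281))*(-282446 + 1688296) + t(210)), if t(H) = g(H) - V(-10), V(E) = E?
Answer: 3*√17864604545 ≈ 4.0098e+5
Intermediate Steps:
t(H) = 15 - H (t(H) = (5 - H) - 1*(-10) = (5 - H) + 10 = 15 - H)
√((244501 + (228*(-572) + 281))*(-282446 + 1688296) + t(210)) = √((244501 + (228*(-572) + 281))*(-282446 + 1688296) + (15 - 1*210)) = √((244501 + (-130416 + 281))*1405850 + (15 - 210)) = √((244501 - 130135)*1405850 - 195) = √(114366*1405850 - 195) = √(160781441100 - 195) = √160781440905 = 3*√17864604545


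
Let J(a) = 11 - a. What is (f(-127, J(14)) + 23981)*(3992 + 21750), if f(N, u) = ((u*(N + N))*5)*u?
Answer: 323087842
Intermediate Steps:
f(N, u) = 10*N*u**2 (f(N, u) = ((u*(2*N))*5)*u = ((2*N*u)*5)*u = (10*N*u)*u = 10*N*u**2)
(f(-127, J(14)) + 23981)*(3992 + 21750) = (10*(-127)*(11 - 1*14)**2 + 23981)*(3992 + 21750) = (10*(-127)*(11 - 14)**2 + 23981)*25742 = (10*(-127)*(-3)**2 + 23981)*25742 = (10*(-127)*9 + 23981)*25742 = (-11430 + 23981)*25742 = 12551*25742 = 323087842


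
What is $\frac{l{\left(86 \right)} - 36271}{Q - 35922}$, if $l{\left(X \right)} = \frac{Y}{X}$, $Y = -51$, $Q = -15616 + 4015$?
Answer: $\frac{3119357}{4086978} \approx 0.76324$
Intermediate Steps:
$Q = -11601$
$l{\left(X \right)} = - \frac{51}{X}$
$\frac{l{\left(86 \right)} - 36271}{Q - 35922} = \frac{- \frac{51}{86} - 36271}{-11601 - 35922} = \frac{\left(-51\right) \frac{1}{86} - 36271}{-47523} = \left(- \frac{51}{86} - 36271\right) \left(- \frac{1}{47523}\right) = \left(- \frac{3119357}{86}\right) \left(- \frac{1}{47523}\right) = \frac{3119357}{4086978}$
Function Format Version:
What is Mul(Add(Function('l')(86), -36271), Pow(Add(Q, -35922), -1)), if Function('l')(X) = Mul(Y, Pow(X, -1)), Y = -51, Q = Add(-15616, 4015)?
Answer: Rational(3119357, 4086978) ≈ 0.76324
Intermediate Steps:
Q = -11601
Function('l')(X) = Mul(-51, Pow(X, -1))
Mul(Add(Function('l')(86), -36271), Pow(Add(Q, -35922), -1)) = Mul(Add(Mul(-51, Pow(86, -1)), -36271), Pow(Add(-11601, -35922), -1)) = Mul(Add(Mul(-51, Rational(1, 86)), -36271), Pow(-47523, -1)) = Mul(Add(Rational(-51, 86), -36271), Rational(-1, 47523)) = Mul(Rational(-3119357, 86), Rational(-1, 47523)) = Rational(3119357, 4086978)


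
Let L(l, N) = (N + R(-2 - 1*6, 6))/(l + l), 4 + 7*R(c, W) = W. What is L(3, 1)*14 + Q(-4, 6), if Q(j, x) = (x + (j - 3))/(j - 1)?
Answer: 16/5 ≈ 3.2000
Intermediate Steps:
R(c, W) = -4/7 + W/7
Q(j, x) = (-3 + j + x)/(-1 + j) (Q(j, x) = (x + (-3 + j))/(-1 + j) = (-3 + j + x)/(-1 + j))
L(l, N) = (2/7 + N)/(2*l) (L(l, N) = (N + (-4/7 + (⅐)*6))/(l + l) = (N + (-4/7 + 6/7))/((2*l)) = (N + 2/7)*(1/(2*l)) = (2/7 + N)*(1/(2*l)) = (2/7 + N)/(2*l))
L(3, 1)*14 + Q(-4, 6) = ((1/14)*(2 + 7*1)/3)*14 + (-3 - 4 + 6)/(-1 - 4) = ((1/14)*(⅓)*(2 + 7))*14 - 1/(-5) = ((1/14)*(⅓)*9)*14 - ⅕*(-1) = (3/14)*14 + ⅕ = 3 + ⅕ = 16/5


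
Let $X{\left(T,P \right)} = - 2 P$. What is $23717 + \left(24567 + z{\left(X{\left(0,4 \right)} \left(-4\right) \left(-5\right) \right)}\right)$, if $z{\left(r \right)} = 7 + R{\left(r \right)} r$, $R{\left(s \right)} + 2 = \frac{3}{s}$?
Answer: $48614$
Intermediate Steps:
$R{\left(s \right)} = -2 + \frac{3}{s}$
$z{\left(r \right)} = 7 + r \left(-2 + \frac{3}{r}\right)$ ($z{\left(r \right)} = 7 + \left(-2 + \frac{3}{r}\right) r = 7 + r \left(-2 + \frac{3}{r}\right)$)
$23717 + \left(24567 + z{\left(X{\left(0,4 \right)} \left(-4\right) \left(-5\right) \right)}\right) = 23717 + \left(24567 - \left(-10 + 2 \left(-2\right) 4 \left(-4\right) \left(-5\right)\right)\right) = 23717 + \left(24567 - \left(-10 + 2 \left(-8\right) \left(-4\right) \left(-5\right)\right)\right) = 23717 + \left(24567 - \left(-10 + 2 \cdot 32 \left(-5\right)\right)\right) = 23717 + \left(24567 + \left(10 - -320\right)\right) = 23717 + \left(24567 + \left(10 + 320\right)\right) = 23717 + \left(24567 + 330\right) = 23717 + 24897 = 48614$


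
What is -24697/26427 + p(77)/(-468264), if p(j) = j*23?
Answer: -3870506075/4124937576 ≈ -0.93832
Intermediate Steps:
p(j) = 23*j
-24697/26427 + p(77)/(-468264) = -24697/26427 + (23*77)/(-468264) = -24697*1/26427 + 1771*(-1/468264) = -24697/26427 - 1771/468264 = -3870506075/4124937576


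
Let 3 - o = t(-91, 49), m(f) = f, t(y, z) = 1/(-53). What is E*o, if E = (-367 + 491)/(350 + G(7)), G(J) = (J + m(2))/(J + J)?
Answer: 277760/260177 ≈ 1.0676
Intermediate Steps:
t(y, z) = -1/53
o = 160/53 (o = 3 - 1*(-1/53) = 3 + 1/53 = 160/53 ≈ 3.0189)
G(J) = (2 + J)/(2*J) (G(J) = (J + 2)/(J + J) = (2 + J)/((2*J)) = (2 + J)*(1/(2*J)) = (2 + J)/(2*J))
E = 1736/4909 (E = (-367 + 491)/(350 + (1/2)*(2 + 7)/7) = 124/(350 + (1/2)*(1/7)*9) = 124/(350 + 9/14) = 124/(4909/14) = 124*(14/4909) = 1736/4909 ≈ 0.35364)
E*o = (1736/4909)*(160/53) = 277760/260177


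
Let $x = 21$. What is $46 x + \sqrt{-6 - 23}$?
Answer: $966 + i \sqrt{29} \approx 966.0 + 5.3852 i$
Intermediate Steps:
$46 x + \sqrt{-6 - 23} = 46 \cdot 21 + \sqrt{-6 - 23} = 966 + \sqrt{-29} = 966 + i \sqrt{29}$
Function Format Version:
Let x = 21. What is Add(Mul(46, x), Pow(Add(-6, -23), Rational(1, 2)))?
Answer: Add(966, Mul(I, Pow(29, Rational(1, 2)))) ≈ Add(966.00, Mul(5.3852, I))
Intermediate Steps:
Add(Mul(46, x), Pow(Add(-6, -23), Rational(1, 2))) = Add(Mul(46, 21), Pow(Add(-6, -23), Rational(1, 2))) = Add(966, Pow(-29, Rational(1, 2))) = Add(966, Mul(I, Pow(29, Rational(1, 2))))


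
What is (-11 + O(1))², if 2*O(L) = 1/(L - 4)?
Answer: 4489/36 ≈ 124.69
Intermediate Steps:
O(L) = 1/(2*(-4 + L)) (O(L) = 1/(2*(L - 4)) = 1/(2*(-4 + L)))
(-11 + O(1))² = (-11 + 1/(2*(-4 + 1)))² = (-11 + (½)/(-3))² = (-11 + (½)*(-⅓))² = (-11 - ⅙)² = (-67/6)² = 4489/36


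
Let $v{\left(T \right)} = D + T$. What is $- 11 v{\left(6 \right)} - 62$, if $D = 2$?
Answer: $-150$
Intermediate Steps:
$v{\left(T \right)} = 2 + T$
$- 11 v{\left(6 \right)} - 62 = - 11 \left(2 + 6\right) - 62 = \left(-11\right) 8 - 62 = -88 - 62 = -150$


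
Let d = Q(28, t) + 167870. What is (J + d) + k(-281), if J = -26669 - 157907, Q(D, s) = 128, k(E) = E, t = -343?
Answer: -16859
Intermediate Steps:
J = -184576
d = 167998 (d = 128 + 167870 = 167998)
(J + d) + k(-281) = (-184576 + 167998) - 281 = -16578 - 281 = -16859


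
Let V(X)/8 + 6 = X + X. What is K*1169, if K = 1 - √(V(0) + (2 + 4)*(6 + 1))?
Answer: 1169 - 1169*I*√6 ≈ 1169.0 - 2863.5*I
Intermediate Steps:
V(X) = -48 + 16*X (V(X) = -48 + 8*(X + X) = -48 + 8*(2*X) = -48 + 16*X)
K = 1 - I*√6 (K = 1 - √((-48 + 16*0) + (2 + 4)*(6 + 1)) = 1 - √((-48 + 0) + 6*7) = 1 - √(-48 + 42) = 1 - √(-6) = 1 - I*√6 ≈ 1.0 - 2.4495*I)
K*1169 = (1 - I*√6)*1169 = 1169 - 1169*I*√6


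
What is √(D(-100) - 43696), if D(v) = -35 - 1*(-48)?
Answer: I*√43683 ≈ 209.0*I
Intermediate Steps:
D(v) = 13 (D(v) = -35 + 48 = 13)
√(D(-100) - 43696) = √(13 - 43696) = √(-43683) = I*√43683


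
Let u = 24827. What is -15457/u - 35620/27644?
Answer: -327907762/171579397 ≈ -1.9111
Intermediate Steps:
-15457/u - 35620/27644 = -15457/24827 - 35620/27644 = -15457*1/24827 - 35620*1/27644 = -15457/24827 - 8905/6911 = -327907762/171579397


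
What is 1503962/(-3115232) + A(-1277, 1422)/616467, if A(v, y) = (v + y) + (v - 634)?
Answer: -6960033149/14331624816 ≈ -0.48564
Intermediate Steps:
A(v, y) = -634 + y + 2*v (A(v, y) = (v + y) + (-634 + v) = -634 + y + 2*v)
1503962/(-3115232) + A(-1277, 1422)/616467 = 1503962/(-3115232) + (-634 + 1422 + 2*(-1277))/616467 = 1503962*(-1/3115232) + (-634 + 1422 - 2554)*(1/616467) = -751981/1557616 - 1766*1/616467 = -751981/1557616 - 1766/616467 = -6960033149/14331624816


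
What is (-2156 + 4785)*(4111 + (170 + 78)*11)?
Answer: 17979731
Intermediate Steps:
(-2156 + 4785)*(4111 + (170 + 78)*11) = 2629*(4111 + 248*11) = 2629*(4111 + 2728) = 2629*6839 = 17979731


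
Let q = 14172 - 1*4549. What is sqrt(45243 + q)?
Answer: sqrt(54866) ≈ 234.23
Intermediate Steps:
q = 9623 (q = 14172 - 4549 = 9623)
sqrt(45243 + q) = sqrt(45243 + 9623) = sqrt(54866)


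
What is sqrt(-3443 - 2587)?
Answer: 3*I*sqrt(670) ≈ 77.653*I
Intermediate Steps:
sqrt(-3443 - 2587) = sqrt(-6030) = 3*I*sqrt(670)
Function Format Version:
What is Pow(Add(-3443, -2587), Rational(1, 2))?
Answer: Mul(3, I, Pow(670, Rational(1, 2))) ≈ Mul(77.653, I)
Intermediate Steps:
Pow(Add(-3443, -2587), Rational(1, 2)) = Pow(-6030, Rational(1, 2)) = Mul(3, I, Pow(670, Rational(1, 2)))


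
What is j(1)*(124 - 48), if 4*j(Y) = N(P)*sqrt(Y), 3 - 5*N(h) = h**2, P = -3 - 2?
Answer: -418/5 ≈ -83.600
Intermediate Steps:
P = -5
N(h) = 3/5 - h**2/5
j(Y) = -11*sqrt(Y)/10 (j(Y) = ((3/5 - 1/5*(-5)**2)*sqrt(Y))/4 = ((3/5 - 1/5*25)*sqrt(Y))/4 = ((3/5 - 5)*sqrt(Y))/4 = (-22*sqrt(Y)/5)/4 = -11*sqrt(Y)/10)
j(1)*(124 - 48) = (-11*sqrt(1)/10)*(124 - 48) = -11/10*1*76 = -11/10*76 = -418/5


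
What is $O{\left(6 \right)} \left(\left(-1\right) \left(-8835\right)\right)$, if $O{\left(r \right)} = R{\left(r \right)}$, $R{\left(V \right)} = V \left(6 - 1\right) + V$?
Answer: $318060$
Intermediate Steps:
$R{\left(V \right)} = 6 V$ ($R{\left(V \right)} = V \left(6 - 1\right) + V = V 5 + V = 5 V + V = 6 V$)
$O{\left(r \right)} = 6 r$
$O{\left(6 \right)} \left(\left(-1\right) \left(-8835\right)\right) = 6 \cdot 6 \left(\left(-1\right) \left(-8835\right)\right) = 36 \cdot 8835 = 318060$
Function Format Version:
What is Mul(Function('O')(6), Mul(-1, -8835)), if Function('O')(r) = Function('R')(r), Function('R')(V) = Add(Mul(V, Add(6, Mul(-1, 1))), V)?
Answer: 318060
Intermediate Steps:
Function('R')(V) = Mul(6, V) (Function('R')(V) = Add(Mul(V, Add(6, -1)), V) = Add(Mul(V, 5), V) = Add(Mul(5, V), V) = Mul(6, V))
Function('O')(r) = Mul(6, r)
Mul(Function('O')(6), Mul(-1, -8835)) = Mul(Mul(6, 6), Mul(-1, -8835)) = Mul(36, 8835) = 318060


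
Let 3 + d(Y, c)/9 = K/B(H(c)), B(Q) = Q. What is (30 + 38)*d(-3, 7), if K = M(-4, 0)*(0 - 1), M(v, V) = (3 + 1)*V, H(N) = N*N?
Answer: -1836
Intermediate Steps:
H(N) = N²
M(v, V) = 4*V
K = 0 (K = (4*0)*(0 - 1) = 0*(-1) = 0)
d(Y, c) = -27 (d(Y, c) = -27 + 9*(0/(c²)) = -27 + 9*(0/c²) = -27 + 9*0 = -27 + 0 = -27)
(30 + 38)*d(-3, 7) = (30 + 38)*(-27) = 68*(-27) = -1836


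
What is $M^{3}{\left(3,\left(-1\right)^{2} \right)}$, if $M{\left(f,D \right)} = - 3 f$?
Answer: $-729$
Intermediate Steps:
$M^{3}{\left(3,\left(-1\right)^{2} \right)} = \left(\left(-3\right) 3\right)^{3} = \left(-9\right)^{3} = -729$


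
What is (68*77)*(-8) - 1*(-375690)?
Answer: 333802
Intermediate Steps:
(68*77)*(-8) - 1*(-375690) = 5236*(-8) + 375690 = -41888 + 375690 = 333802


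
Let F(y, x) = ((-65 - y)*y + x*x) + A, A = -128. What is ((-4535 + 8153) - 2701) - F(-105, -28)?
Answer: 4461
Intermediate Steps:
F(y, x) = -128 + x² + y*(-65 - y) (F(y, x) = ((-65 - y)*y + x*x) - 128 = (y*(-65 - y) + x²) - 128 = (x² + y*(-65 - y)) - 128 = -128 + x² + y*(-65 - y))
((-4535 + 8153) - 2701) - F(-105, -28) = ((-4535 + 8153) - 2701) - (-128 + (-28)² - 1*(-105)² - 65*(-105)) = (3618 - 2701) - (-128 + 784 - 1*11025 + 6825) = 917 - (-128 + 784 - 11025 + 6825) = 917 - 1*(-3544) = 917 + 3544 = 4461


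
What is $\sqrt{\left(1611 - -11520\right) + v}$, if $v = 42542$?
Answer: $\sqrt{55673} \approx 235.95$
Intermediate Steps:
$\sqrt{\left(1611 - -11520\right) + v} = \sqrt{\left(1611 - -11520\right) + 42542} = \sqrt{\left(1611 + 11520\right) + 42542} = \sqrt{13131 + 42542} = \sqrt{55673}$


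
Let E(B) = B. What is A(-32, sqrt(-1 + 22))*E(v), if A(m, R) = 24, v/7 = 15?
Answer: 2520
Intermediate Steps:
v = 105 (v = 7*15 = 105)
A(-32, sqrt(-1 + 22))*E(v) = 24*105 = 2520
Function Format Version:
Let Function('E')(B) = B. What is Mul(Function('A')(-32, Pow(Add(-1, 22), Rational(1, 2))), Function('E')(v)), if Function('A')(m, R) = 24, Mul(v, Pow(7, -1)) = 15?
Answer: 2520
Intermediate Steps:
v = 105 (v = Mul(7, 15) = 105)
Mul(Function('A')(-32, Pow(Add(-1, 22), Rational(1, 2))), Function('E')(v)) = Mul(24, 105) = 2520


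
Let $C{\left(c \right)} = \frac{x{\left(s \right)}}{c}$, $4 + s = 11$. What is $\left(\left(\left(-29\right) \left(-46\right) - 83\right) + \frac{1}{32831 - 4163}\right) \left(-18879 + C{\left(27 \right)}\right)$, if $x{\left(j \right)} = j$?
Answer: $- \frac{9140322272347}{387018} \approx -2.3617 \cdot 10^{7}$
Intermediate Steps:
$s = 7$ ($s = -4 + 11 = 7$)
$C{\left(c \right)} = \frac{7}{c}$
$\left(\left(\left(-29\right) \left(-46\right) - 83\right) + \frac{1}{32831 - 4163}\right) \left(-18879 + C{\left(27 \right)}\right) = \left(\left(\left(-29\right) \left(-46\right) - 83\right) + \frac{1}{32831 - 4163}\right) \left(-18879 + \frac{7}{27}\right) = \left(\left(1334 - 83\right) + \frac{1}{28668}\right) \left(-18879 + 7 \cdot \frac{1}{27}\right) = \left(1251 + \frac{1}{28668}\right) \left(-18879 + \frac{7}{27}\right) = \frac{35863669}{28668} \left(- \frac{509726}{27}\right) = - \frac{9140322272347}{387018}$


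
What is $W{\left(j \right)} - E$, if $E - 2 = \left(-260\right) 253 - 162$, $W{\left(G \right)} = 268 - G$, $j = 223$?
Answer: $65985$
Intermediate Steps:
$E = -65940$ ($E = 2 - 65942 = -65940$)
$W{\left(j \right)} - E = \left(268 - 223\right) - -65940 = \left(268 - 223\right) + 65940 = 45 + 65940 = 65985$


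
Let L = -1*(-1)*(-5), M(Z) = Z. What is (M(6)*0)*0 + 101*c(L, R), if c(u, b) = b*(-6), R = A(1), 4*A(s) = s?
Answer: -303/2 ≈ -151.50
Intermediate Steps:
A(s) = s/4
L = -5 (L = 1*(-5) = -5)
R = ¼ (R = (¼)*1 = ¼ ≈ 0.25000)
c(u, b) = -6*b
(M(6)*0)*0 + 101*c(L, R) = (6*0)*0 + 101*(-6*¼) = 0*0 + 101*(-3/2) = 0 - 303/2 = -303/2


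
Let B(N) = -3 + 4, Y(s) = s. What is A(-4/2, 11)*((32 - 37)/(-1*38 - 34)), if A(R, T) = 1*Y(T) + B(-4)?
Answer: ⅚ ≈ 0.83333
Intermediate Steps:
B(N) = 1
A(R, T) = 1 + T (A(R, T) = 1*T + 1 = T + 1 = 1 + T)
A(-4/2, 11)*((32 - 37)/(-1*38 - 34)) = (1 + 11)*((32 - 37)/(-1*38 - 34)) = 12*(-5/(-38 - 34)) = 12*(-5/(-72)) = 12*(-5*(-1/72)) = 12*(5/72) = ⅚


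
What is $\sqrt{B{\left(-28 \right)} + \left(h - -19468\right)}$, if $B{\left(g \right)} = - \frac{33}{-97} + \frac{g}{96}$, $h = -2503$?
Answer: $\frac{\sqrt{22985876406}}{1164} \approx 130.25$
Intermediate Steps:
$B{\left(g \right)} = \frac{33}{97} + \frac{g}{96}$ ($B{\left(g \right)} = \left(-33\right) \left(- \frac{1}{97}\right) + g \frac{1}{96} = \frac{33}{97} + \frac{g}{96}$)
$\sqrt{B{\left(-28 \right)} + \left(h - -19468\right)} = \sqrt{\left(\frac{33}{97} + \frac{1}{96} \left(-28\right)\right) - -16965} = \sqrt{\left(\frac{33}{97} - \frac{7}{24}\right) + \left(-2503 + 19468\right)} = \sqrt{\frac{113}{2328} + 16965} = \sqrt{\frac{39494633}{2328}} = \frac{\sqrt{22985876406}}{1164}$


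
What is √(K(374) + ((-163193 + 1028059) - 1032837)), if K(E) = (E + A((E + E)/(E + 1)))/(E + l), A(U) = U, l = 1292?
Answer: I*√46296944670/525 ≈ 409.84*I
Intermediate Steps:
K(E) = (E + 2*E/(1 + E))/(1292 + E) (K(E) = (E + (E + E)/(E + 1))/(E + 1292) = (E + (2*E)/(1 + E))/(1292 + E) = (E + 2*E/(1 + E))/(1292 + E))
√(K(374) + ((-163193 + 1028059) - 1032837)) = √(374*(3 + 374)/((1 + 374)*(1292 + 374)) + ((-163193 + 1028059) - 1032837)) = √(374*377/(375*1666) + (864866 - 1032837)) = √(374*(1/375)*(1/1666)*377 - 167971) = √(4147/18375 - 167971) = √(-3086462978/18375) = I*√46296944670/525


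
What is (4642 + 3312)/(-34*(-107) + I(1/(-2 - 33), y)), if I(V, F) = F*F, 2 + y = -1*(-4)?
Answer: 3977/1821 ≈ 2.1840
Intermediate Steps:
y = 2 (y = -2 - 1*(-4) = -2 + 4 = 2)
I(V, F) = F²
(4642 + 3312)/(-34*(-107) + I(1/(-2 - 33), y)) = (4642 + 3312)/(-34*(-107) + 2²) = 7954/(3638 + 4) = 7954/3642 = 7954*(1/3642) = 3977/1821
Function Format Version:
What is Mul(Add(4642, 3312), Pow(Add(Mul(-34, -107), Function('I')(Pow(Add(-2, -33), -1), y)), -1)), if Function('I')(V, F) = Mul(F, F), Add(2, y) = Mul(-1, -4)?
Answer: Rational(3977, 1821) ≈ 2.1840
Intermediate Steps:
y = 2 (y = Add(-2, Mul(-1, -4)) = Add(-2, 4) = 2)
Function('I')(V, F) = Pow(F, 2)
Mul(Add(4642, 3312), Pow(Add(Mul(-34, -107), Function('I')(Pow(Add(-2, -33), -1), y)), -1)) = Mul(Add(4642, 3312), Pow(Add(Mul(-34, -107), Pow(2, 2)), -1)) = Mul(7954, Pow(Add(3638, 4), -1)) = Mul(7954, Pow(3642, -1)) = Mul(7954, Rational(1, 3642)) = Rational(3977, 1821)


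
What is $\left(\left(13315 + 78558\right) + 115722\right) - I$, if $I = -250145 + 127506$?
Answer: $330234$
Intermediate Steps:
$I = -122639$
$\left(\left(13315 + 78558\right) + 115722\right) - I = \left(\left(13315 + 78558\right) + 115722\right) - -122639 = \left(91873 + 115722\right) + 122639 = 207595 + 122639 = 330234$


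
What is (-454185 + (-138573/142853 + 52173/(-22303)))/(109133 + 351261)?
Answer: -1447066871384103/1466838515020846 ≈ -0.98652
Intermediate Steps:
(-454185 + (-138573/142853 + 52173/(-22303)))/(109133 + 351261) = (-454185 + (-138573*1/142853 + 52173*(-1/22303)))/460394 = (-454185 + (-138573/142853 - 52173/22303))*(1/460394) = (-454185 - 10543663188/3186050459)*(1/460394) = -1447066871384103/3186050459*1/460394 = -1447066871384103/1466838515020846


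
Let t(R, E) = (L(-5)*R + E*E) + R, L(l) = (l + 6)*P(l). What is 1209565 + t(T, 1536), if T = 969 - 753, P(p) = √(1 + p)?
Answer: 3569077 + 432*I ≈ 3.5691e+6 + 432.0*I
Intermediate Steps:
T = 216
L(l) = √(1 + l)*(6 + l) (L(l) = (l + 6)*√(1 + l) = (6 + l)*√(1 + l) = √(1 + l)*(6 + l))
t(R, E) = R + E² + 2*I*R (t(R, E) = ((√(1 - 5)*(6 - 5))*R + E*E) + R = ((√(-4)*1)*R + E²) + R = (((2*I)*1)*R + E²) + R = ((2*I)*R + E²) + R = (2*I*R + E²) + R = (E² + 2*I*R) + R = R + E² + 2*I*R)
1209565 + t(T, 1536) = 1209565 + (216 + 1536² + 2*I*216) = 1209565 + (216 + 2359296 + 432*I) = 1209565 + (2359512 + 432*I) = 3569077 + 432*I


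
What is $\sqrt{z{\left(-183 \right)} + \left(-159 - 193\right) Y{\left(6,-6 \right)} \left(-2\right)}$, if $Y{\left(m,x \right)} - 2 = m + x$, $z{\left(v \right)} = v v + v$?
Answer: $\sqrt{34714} \approx 186.32$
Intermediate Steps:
$z{\left(v \right)} = v + v^{2}$ ($z{\left(v \right)} = v^{2} + v = v + v^{2}$)
$Y{\left(m,x \right)} = 2 + m + x$ ($Y{\left(m,x \right)} = 2 + \left(m + x\right) = 2 + m + x$)
$\sqrt{z{\left(-183 \right)} + \left(-159 - 193\right) Y{\left(6,-6 \right)} \left(-2\right)} = \sqrt{- 183 \left(1 - 183\right) + \left(-159 - 193\right) \left(2 + 6 - 6\right) \left(-2\right)} = \sqrt{\left(-183\right) \left(-182\right) + \left(-159 - 193\right) 2 \left(-2\right)} = \sqrt{33306 - -1408} = \sqrt{33306 + 1408} = \sqrt{34714}$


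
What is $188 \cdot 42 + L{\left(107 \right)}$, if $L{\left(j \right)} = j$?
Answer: $8003$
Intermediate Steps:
$188 \cdot 42 + L{\left(107 \right)} = 188 \cdot 42 + 107 = 7896 + 107 = 8003$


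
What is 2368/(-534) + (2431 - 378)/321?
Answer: 56029/28569 ≈ 1.9612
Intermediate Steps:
2368/(-534) + (2431 - 378)/321 = 2368*(-1/534) + 2053*(1/321) = -1184/267 + 2053/321 = 56029/28569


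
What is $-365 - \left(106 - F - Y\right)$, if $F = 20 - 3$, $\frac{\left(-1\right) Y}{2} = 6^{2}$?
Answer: $-526$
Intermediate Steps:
$Y = -72$ ($Y = - 2 \cdot 6^{2} = \left(-2\right) 36 = -72$)
$F = 17$
$-365 - \left(106 - F - Y\right) = -365 + \left(\left(-72 + 17\right) - 106\right) = -365 - 161 = -526$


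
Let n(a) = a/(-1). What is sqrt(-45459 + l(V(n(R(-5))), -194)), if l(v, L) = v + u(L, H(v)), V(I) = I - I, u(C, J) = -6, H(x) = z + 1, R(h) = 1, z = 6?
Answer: I*sqrt(45465) ≈ 213.23*I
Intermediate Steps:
H(x) = 7 (H(x) = 6 + 1 = 7)
n(a) = -a (n(a) = a*(-1) = -a)
V(I) = 0
l(v, L) = -6 + v (l(v, L) = v - 6 = -6 + v)
sqrt(-45459 + l(V(n(R(-5))), -194)) = sqrt(-45459 + (-6 + 0)) = sqrt(-45459 - 6) = sqrt(-45465) = I*sqrt(45465)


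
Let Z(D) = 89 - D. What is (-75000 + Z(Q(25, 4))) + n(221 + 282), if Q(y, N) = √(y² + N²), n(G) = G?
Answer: -74408 - √641 ≈ -74433.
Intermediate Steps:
Q(y, N) = √(N² + y²)
(-75000 + Z(Q(25, 4))) + n(221 + 282) = (-75000 + (89 - √(4² + 25²))) + (221 + 282) = (-75000 + (89 - √(16 + 625))) + 503 = (-75000 + (89 - √641)) + 503 = (-74911 - √641) + 503 = -74408 - √641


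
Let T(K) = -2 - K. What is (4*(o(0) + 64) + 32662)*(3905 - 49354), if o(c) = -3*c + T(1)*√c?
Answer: -1496090182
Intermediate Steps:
o(c) = -3*c - 3*√c (o(c) = -3*c + (-2 - 1*1)*√c = -3*c + (-2 - 1)*√c = -3*c - 3*√c)
(4*(o(0) + 64) + 32662)*(3905 - 49354) = (4*((-3*0 - 3*√0) + 64) + 32662)*(3905 - 49354) = (4*((0 - 3*0) + 64) + 32662)*(-45449) = (4*((0 + 0) + 64) + 32662)*(-45449) = (4*(0 + 64) + 32662)*(-45449) = (4*64 + 32662)*(-45449) = (256 + 32662)*(-45449) = 32918*(-45449) = -1496090182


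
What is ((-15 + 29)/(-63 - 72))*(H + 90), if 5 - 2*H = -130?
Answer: -49/3 ≈ -16.333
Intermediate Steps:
H = 135/2 (H = 5/2 - 1/2*(-130) = 5/2 + 65 = 135/2 ≈ 67.500)
((-15 + 29)/(-63 - 72))*(H + 90) = ((-15 + 29)/(-63 - 72))*(135/2 + 90) = (14/(-135))*(315/2) = (14*(-1/135))*(315/2) = -14/135*315/2 = -49/3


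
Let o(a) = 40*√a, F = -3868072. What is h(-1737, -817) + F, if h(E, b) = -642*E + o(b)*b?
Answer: -2752918 - 32680*I*√817 ≈ -2.7529e+6 - 9.341e+5*I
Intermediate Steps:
h(E, b) = -642*E + 40*b^(3/2) (h(E, b) = -642*E + (40*√b)*b = -642*E + 40*b^(3/2))
h(-1737, -817) + F = (-642*(-1737) + 40*(-817)^(3/2)) - 3868072 = (1115154 + 40*(-817*I*√817)) - 3868072 = (1115154 - 32680*I*√817) - 3868072 = -2752918 - 32680*I*√817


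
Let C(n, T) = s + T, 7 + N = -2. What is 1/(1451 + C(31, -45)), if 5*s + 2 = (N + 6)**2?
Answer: 5/7037 ≈ 0.00071053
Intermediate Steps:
N = -9 (N = -7 - 2 = -9)
s = 7/5 (s = -2/5 + (-9 + 6)**2/5 = -2/5 + (1/5)*(-3)**2 = -2/5 + (1/5)*9 = -2/5 + 9/5 = 7/5 ≈ 1.4000)
C(n, T) = 7/5 + T
1/(1451 + C(31, -45)) = 1/(1451 + (7/5 - 45)) = 1/(1451 - 218/5) = 1/(7037/5) = 5/7037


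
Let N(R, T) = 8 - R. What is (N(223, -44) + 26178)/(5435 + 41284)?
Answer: 25963/46719 ≈ 0.55573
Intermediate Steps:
(N(223, -44) + 26178)/(5435 + 41284) = ((8 - 1*223) + 26178)/(5435 + 41284) = ((8 - 223) + 26178)/46719 = (-215 + 26178)*(1/46719) = 25963*(1/46719) = 25963/46719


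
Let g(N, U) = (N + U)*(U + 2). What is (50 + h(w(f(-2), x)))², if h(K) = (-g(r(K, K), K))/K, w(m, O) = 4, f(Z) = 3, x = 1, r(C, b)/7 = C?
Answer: 4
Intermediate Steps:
r(C, b) = 7*C
g(N, U) = (2 + U)*(N + U) (g(N, U) = (N + U)*(2 + U) = (2 + U)*(N + U))
h(K) = (-16*K - 8*K²)/K (h(K) = (-(K² + 2*(7*K) + 2*K + (7*K)*K))/K = (-(K² + 14*K + 2*K + 7*K²))/K = (-(8*K² + 16*K))/K = (-16*K - 8*K²)/K)
(50 + h(w(f(-2), x)))² = (50 + (-16 - 8*4))² = (50 + (-16 - 32))² = (50 - 48)² = 2² = 4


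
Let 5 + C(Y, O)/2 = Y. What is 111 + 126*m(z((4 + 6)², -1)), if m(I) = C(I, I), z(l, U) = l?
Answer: 24051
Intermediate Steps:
C(Y, O) = -10 + 2*Y
m(I) = -10 + 2*I
111 + 126*m(z((4 + 6)², -1)) = 111 + 126*(-10 + 2*(4 + 6)²) = 111 + 126*(-10 + 2*10²) = 111 + 126*(-10 + 2*100) = 111 + 126*(-10 + 200) = 111 + 126*190 = 111 + 23940 = 24051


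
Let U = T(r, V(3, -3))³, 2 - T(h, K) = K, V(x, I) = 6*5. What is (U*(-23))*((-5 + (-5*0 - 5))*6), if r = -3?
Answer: -30293760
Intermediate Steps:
V(x, I) = 30
T(h, K) = 2 - K
U = -21952 (U = (2 - 1*30)³ = (2 - 30)³ = (-28)³ = -21952)
(U*(-23))*((-5 + (-5*0 - 5))*6) = (-21952*(-23))*((-5 + (-5*0 - 5))*6) = 504896*((-5 + (0 - 5))*6) = 504896*((-5 - 5)*6) = 504896*(-10*6) = 504896*(-60) = -30293760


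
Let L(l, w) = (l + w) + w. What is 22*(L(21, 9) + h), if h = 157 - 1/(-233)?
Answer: 1004718/233 ≈ 4312.1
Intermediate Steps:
L(l, w) = l + 2*w
h = 36582/233 (h = 157 - 1*(-1/233) = 157 + 1/233 = 36582/233 ≈ 157.00)
22*(L(21, 9) + h) = 22*((21 + 2*9) + 36582/233) = 22*((21 + 18) + 36582/233) = 22*(39 + 36582/233) = 22*(45669/233) = 1004718/233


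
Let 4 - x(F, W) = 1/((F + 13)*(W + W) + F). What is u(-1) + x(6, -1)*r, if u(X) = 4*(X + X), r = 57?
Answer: 7097/32 ≈ 221.78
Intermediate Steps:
u(X) = 8*X (u(X) = 4*(2*X) = 8*X)
x(F, W) = 4 - 1/(F + 2*W*(13 + F)) (x(F, W) = 4 - 1/((F + 13)*(W + W) + F) = 4 - 1/((13 + F)*(2*W) + F) = 4 - 1/(2*W*(13 + F) + F) = 4 - 1/(F + 2*W*(13 + F)))
u(-1) + x(6, -1)*r = 8*(-1) + ((-1 + 4*6 + 104*(-1) + 8*6*(-1))/(6 + 26*(-1) + 2*6*(-1)))*57 = -8 + ((-1 + 24 - 104 - 48)/(6 - 26 - 12))*57 = -8 + (-129/(-32))*57 = -8 - 1/32*(-129)*57 = -8 + (129/32)*57 = -8 + 7353/32 = 7097/32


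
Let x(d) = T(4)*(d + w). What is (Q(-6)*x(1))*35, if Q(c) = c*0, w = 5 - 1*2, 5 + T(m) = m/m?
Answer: 0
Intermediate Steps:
T(m) = -4 (T(m) = -5 + m/m = -5 + 1 = -4)
w = 3 (w = 5 - 2 = 3)
Q(c) = 0
x(d) = -12 - 4*d (x(d) = -4*(d + 3) = -4*(3 + d) = -12 - 4*d)
(Q(-6)*x(1))*35 = (0*(-12 - 4*1))*35 = (0*(-12 - 4))*35 = (0*(-16))*35 = 0*35 = 0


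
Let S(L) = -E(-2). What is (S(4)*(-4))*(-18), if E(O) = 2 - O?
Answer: -288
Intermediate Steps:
S(L) = -4 (S(L) = -(2 - 1*(-2)) = -(2 + 2) = -1*4 = -4)
(S(4)*(-4))*(-18) = -4*(-4)*(-18) = 16*(-18) = -288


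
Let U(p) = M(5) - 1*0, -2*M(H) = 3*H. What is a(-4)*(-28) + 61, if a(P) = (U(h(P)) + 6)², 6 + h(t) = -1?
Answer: -2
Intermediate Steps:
M(H) = -3*H/2
h(t) = -7 (h(t) = -6 - 1 = -7)
U(p) = -15/2 (U(p) = -3/2*5 - 1*0 = -15/2 + 0 = -15/2)
a(P) = 9/4 (a(P) = (-15/2 + 6)² = (-3/2)² = 9/4)
a(-4)*(-28) + 61 = (9/4)*(-28) + 61 = -63 + 61 = -2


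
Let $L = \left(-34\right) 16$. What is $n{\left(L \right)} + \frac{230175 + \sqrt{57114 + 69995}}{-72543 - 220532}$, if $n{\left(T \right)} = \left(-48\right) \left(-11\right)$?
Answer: $\frac{6180537}{11723} - \frac{\sqrt{127109}}{293075} \approx 527.21$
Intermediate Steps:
$L = -544$
$n{\left(T \right)} = 528$
$n{\left(L \right)} + \frac{230175 + \sqrt{57114 + 69995}}{-72543 - 220532} = 528 + \frac{230175 + \sqrt{57114 + 69995}}{-72543 - 220532} = 528 + \frac{230175 + \sqrt{127109}}{-293075} = 528 + \left(230175 + \sqrt{127109}\right) \left(- \frac{1}{293075}\right) = 528 - \left(\frac{9207}{11723} + \frac{\sqrt{127109}}{293075}\right) = \frac{6180537}{11723} - \frac{\sqrt{127109}}{293075}$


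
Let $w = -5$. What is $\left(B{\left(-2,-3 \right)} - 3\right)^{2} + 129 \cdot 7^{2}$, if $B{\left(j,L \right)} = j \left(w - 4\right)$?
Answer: $6546$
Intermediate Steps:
$B{\left(j,L \right)} = - 9 j$ ($B{\left(j,L \right)} = j \left(-5 - 4\right) = j \left(-9\right) = - 9 j$)
$\left(B{\left(-2,-3 \right)} - 3\right)^{2} + 129 \cdot 7^{2} = \left(\left(-9\right) \left(-2\right) - 3\right)^{2} + 129 \cdot 7^{2} = \left(18 - 3\right)^{2} + 129 \cdot 49 = 15^{2} + 6321 = 225 + 6321 = 6546$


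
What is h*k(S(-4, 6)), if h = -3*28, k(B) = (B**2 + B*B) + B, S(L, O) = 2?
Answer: -840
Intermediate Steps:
k(B) = B + 2*B**2 (k(B) = (B**2 + B**2) + B = 2*B**2 + B = B + 2*B**2)
h = -84
h*k(S(-4, 6)) = -168*(1 + 2*2) = -168*(1 + 4) = -168*5 = -84*10 = -840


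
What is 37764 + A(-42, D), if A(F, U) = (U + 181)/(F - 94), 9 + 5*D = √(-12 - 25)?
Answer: 3209828/85 - I*√37/680 ≈ 37763.0 - 0.0089452*I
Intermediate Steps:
D = -9/5 + I*√37/5 (D = -9/5 + √(-12 - 25)/5 = -9/5 + √(-37)/5 = -9/5 + (I*√37)/5 = -9/5 + I*√37/5 ≈ -1.8 + 1.2166*I)
A(F, U) = (181 + U)/(-94 + F)
37764 + A(-42, D) = 37764 + (181 + (-9/5 + I*√37/5))/(-94 - 42) = 37764 + (896/5 + I*√37/5)/(-136) = 37764 - (896/5 + I*√37/5)/136 = 37764 + (-112/85 - I*√37/680) = 3209828/85 - I*√37/680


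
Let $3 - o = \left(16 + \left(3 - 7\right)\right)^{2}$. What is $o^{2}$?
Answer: $19881$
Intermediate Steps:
$o = -141$ ($o = 3 - \left(16 + \left(3 - 7\right)\right)^{2} = 3 - \left(16 - 4\right)^{2} = 3 - 12^{2} = 3 - 144 = -141$)
$o^{2} = \left(-141\right)^{2} = 19881$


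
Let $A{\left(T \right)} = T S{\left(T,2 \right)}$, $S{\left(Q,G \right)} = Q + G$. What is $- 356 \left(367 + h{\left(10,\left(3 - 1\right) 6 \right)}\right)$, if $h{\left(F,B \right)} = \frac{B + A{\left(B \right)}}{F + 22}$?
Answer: $- \frac{265309}{2} \approx -1.3265 \cdot 10^{5}$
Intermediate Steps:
$S{\left(Q,G \right)} = G + Q$
$A{\left(T \right)} = T \left(2 + T\right)$
$h{\left(F,B \right)} = \frac{B + B \left(2 + B\right)}{22 + F}$ ($h{\left(F,B \right)} = \frac{B + B \left(2 + B\right)}{F + 22} = \frac{B + B \left(2 + B\right)}{22 + F}$)
$- 356 \left(367 + h{\left(10,\left(3 - 1\right) 6 \right)}\right) = - 356 \left(367 + \frac{\left(3 - 1\right) 6 \left(3 + \left(3 - 1\right) 6\right)}{22 + 10}\right) = - 356 \left(367 + \frac{2 \cdot 6 \left(3 + 2 \cdot 6\right)}{32}\right) = - 356 \left(367 + 12 \cdot \frac{1}{32} \left(3 + 12\right)\right) = - 356 \left(367 + 12 \cdot \frac{1}{32} \cdot 15\right) = - 356 \left(367 + \frac{45}{8}\right) = \left(-356\right) \frac{2981}{8} = - \frac{265309}{2}$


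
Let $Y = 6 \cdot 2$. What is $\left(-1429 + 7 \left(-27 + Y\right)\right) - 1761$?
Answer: $-3295$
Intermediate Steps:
$Y = 12$
$\left(-1429 + 7 \left(-27 + Y\right)\right) - 1761 = \left(-1429 + 7 \left(-27 + 12\right)\right) - 1761 = \left(-1429 + 7 \left(-15\right)\right) - 1761 = \left(-1429 - 105\right) - 1761 = -1534 - 1761 = -3295$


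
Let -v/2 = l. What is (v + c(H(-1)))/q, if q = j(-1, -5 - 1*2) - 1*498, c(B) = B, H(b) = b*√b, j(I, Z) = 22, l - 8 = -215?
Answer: -207/238 + I/476 ≈ -0.86975 + 0.0021008*I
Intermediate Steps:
l = -207 (l = 8 - 215 = -207)
v = 414 (v = -2*(-207) = 414)
H(b) = b^(3/2)
q = -476 (q = 22 - 1*498 = 22 - 498 = -476)
(v + c(H(-1)))/q = (414 + (-1)^(3/2))/(-476) = (414 - I)*(-1/476) = -207/238 + I/476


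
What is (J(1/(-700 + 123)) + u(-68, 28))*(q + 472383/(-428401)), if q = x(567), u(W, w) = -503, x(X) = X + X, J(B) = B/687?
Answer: -32256728113521666/56605909333 ≈ -5.6985e+5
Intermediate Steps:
J(B) = B/687 (J(B) = B*(1/687) = B/687)
x(X) = 2*X
q = 1134 (q = 2*567 = 1134)
(J(1/(-700 + 123)) + u(-68, 28))*(q + 472383/(-428401)) = (1/(687*(-700 + 123)) - 503)*(1134 + 472383/(-428401)) = ((1/687)/(-577) - 503)*(1134 + 472383*(-1/428401)) = ((1/687)*(-1/577) - 503)*(1134 - 472383/428401) = (-1/396399 - 503)*(485334351/428401) = -199388698/396399*485334351/428401 = -32256728113521666/56605909333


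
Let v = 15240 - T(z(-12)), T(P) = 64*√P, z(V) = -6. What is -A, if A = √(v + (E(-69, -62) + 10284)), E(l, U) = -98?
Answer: -√(25426 - 64*I*√6) ≈ -159.46 + 0.49157*I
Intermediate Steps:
v = 15240 - 64*I*√6 (v = 15240 - 64*√(-6) = 15240 - 64*I*√6 ≈ 15240.0 - 156.77*I)
A = √(25426 - 64*I*√6) (A = √((15240 - 64*I*√6) + (-98 + 10284)) = √((15240 - 64*I*√6) + 10186) = √(25426 - 64*I*√6) ≈ 159.46 - 0.4916*I)
-A = -√(25426 - 64*I*√6)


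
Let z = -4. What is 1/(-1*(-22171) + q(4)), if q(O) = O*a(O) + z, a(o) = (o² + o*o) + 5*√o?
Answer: 1/22335 ≈ 4.4773e-5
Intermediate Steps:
a(o) = 2*o² + 5*√o (a(o) = (o² + o²) + 5*√o = 2*o² + 5*√o)
q(O) = -4 + O*(2*O² + 5*√O) (q(O) = O*(2*O² + 5*√O) - 4 = -4 + O*(2*O² + 5*√O))
1/(-1*(-22171) + q(4)) = 1/(-1*(-22171) + (-4 + 2*4³ + 5*4^(3/2))) = 1/(22171 + (-4 + 2*64 + 5*8)) = 1/(22171 + (-4 + 128 + 40)) = 1/(22171 + 164) = 1/22335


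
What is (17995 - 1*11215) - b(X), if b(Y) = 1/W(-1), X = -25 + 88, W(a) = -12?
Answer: 81361/12 ≈ 6780.1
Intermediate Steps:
X = 63
b(Y) = -1/12 (b(Y) = 1/(-12) = -1/12)
(17995 - 1*11215) - b(X) = (17995 - 1*11215) - 1*(-1/12) = (17995 - 11215) + 1/12 = 6780 + 1/12 = 81361/12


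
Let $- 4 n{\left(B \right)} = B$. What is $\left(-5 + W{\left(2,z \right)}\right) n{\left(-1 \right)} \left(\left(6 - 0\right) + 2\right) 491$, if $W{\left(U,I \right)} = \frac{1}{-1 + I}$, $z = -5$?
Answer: $- \frac{15221}{3} \approx -5073.7$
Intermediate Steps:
$n{\left(B \right)} = - \frac{B}{4}$
$\left(-5 + W{\left(2,z \right)}\right) n{\left(-1 \right)} \left(\left(6 - 0\right) + 2\right) 491 = \left(-5 + \frac{1}{-1 - 5}\right) \left(\left(- \frac{1}{4}\right) \left(-1\right)\right) \left(\left(6 - 0\right) + 2\right) 491 = \left(-5 + \frac{1}{-6}\right) \frac{1}{4} \left(\left(6 + 0\right) + 2\right) 491 = \left(-5 - \frac{1}{6}\right) \frac{1}{4} \left(6 + 2\right) 491 = \left(- \frac{31}{6}\right) \frac{1}{4} \cdot 8 \cdot 491 = \left(- \frac{31}{24}\right) 8 \cdot 491 = \left(- \frac{31}{3}\right) 491 = - \frac{15221}{3}$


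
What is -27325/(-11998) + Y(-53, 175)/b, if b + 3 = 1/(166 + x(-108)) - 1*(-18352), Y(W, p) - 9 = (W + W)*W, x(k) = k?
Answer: 32996179243/12768787514 ≈ 2.5841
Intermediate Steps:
Y(W, p) = 9 + 2*W**2 (Y(W, p) = 9 + (W + W)*W = 9 + (2*W)*W = 9 + 2*W**2)
b = 1064243/58 (b = -3 + (1/(166 - 108) - 1*(-18352)) = -3 + (1/58 + 18352) = -3 + 1064417/58 = 1064243/58 ≈ 18349.)
-27325/(-11998) + Y(-53, 175)/b = -27325/(-11998) + (9 + 2*(-53)**2)/(1064243/58) = -27325*(-1/11998) + (9 + 2*2809)*(58/1064243) = 27325/11998 + (9 + 5618)*(58/1064243) = 27325/11998 + 5627*(58/1064243) = 27325/11998 + 326366/1064243 = 32996179243/12768787514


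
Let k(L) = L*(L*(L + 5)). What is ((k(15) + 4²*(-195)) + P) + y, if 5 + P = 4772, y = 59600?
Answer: 65747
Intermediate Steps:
k(L) = L²*(5 + L) (k(L) = L*(L*(5 + L)) = L²*(5 + L))
P = 4767 (P = -5 + 4772 = 4767)
((k(15) + 4²*(-195)) + P) + y = ((15²*(5 + 15) + 4²*(-195)) + 4767) + 59600 = ((225*20 + 16*(-195)) + 4767) + 59600 = ((4500 - 3120) + 4767) + 59600 = (1380 + 4767) + 59600 = 6147 + 59600 = 65747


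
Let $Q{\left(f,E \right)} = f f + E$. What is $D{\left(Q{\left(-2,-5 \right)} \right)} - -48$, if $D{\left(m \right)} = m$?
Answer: $47$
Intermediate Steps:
$Q{\left(f,E \right)} = E + f^{2}$ ($Q{\left(f,E \right)} = f^{2} + E = E + f^{2}$)
$D{\left(Q{\left(-2,-5 \right)} \right)} - -48 = \left(-5 + \left(-2\right)^{2}\right) - -48 = \left(-5 + 4\right) + 48 = -1 + 48 = 47$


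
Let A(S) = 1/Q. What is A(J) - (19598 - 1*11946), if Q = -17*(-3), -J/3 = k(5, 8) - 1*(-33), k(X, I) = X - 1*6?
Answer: -390251/51 ≈ -7652.0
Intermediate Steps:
k(X, I) = -6 + X (k(X, I) = X - 6 = -6 + X)
J = -96 (J = -3*((-6 + 5) - 1*(-33)) = -3*(-1 + 33) = -3*32 = -96)
Q = 51
A(S) = 1/51
A(J) - (19598 - 1*11946) = 1/51 - (19598 - 1*11946) = 1/51 - (19598 - 11946) = 1/51 - 1*7652 = 1/51 - 7652 = -390251/51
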